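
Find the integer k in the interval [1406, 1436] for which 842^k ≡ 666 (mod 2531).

1430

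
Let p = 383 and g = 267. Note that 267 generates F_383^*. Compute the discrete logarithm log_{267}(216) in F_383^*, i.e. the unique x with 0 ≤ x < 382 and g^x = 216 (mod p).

268

Baby-step giant-step with m = ceil(sqrt(382)) = 20.
Baby table (267^j mod 383 for j=0..19):
  0:1  1:267  2:51  3:212  4:303  5:88  6:133  7:275
  8:272  9:237  10:84  11:214  12:71  13:190  14:174  15:115
  16:65  17:120  18:251  19:375
Giant step factor: 267^(-20) ≡ 357 (mod 383).
Scan 216·357^i mod 383 for i = 0, 1, …:
  i=0: 216   i=1: 129   i=2: 93   i=3: 263
  i=4: 56   i=5: 76   i=6: 322   i=7: 54
  i=8: 128   i=9: 119   i=10: 353   i=11: 14
  i=12: 19   i=13: 272
Match at i=13, j=8: x = 13·20 + 8 = 268.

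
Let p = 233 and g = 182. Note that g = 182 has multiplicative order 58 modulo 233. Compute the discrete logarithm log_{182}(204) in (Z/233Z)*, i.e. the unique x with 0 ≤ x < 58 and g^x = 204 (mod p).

18

Successive powers of 182 modulo 233:
  182^0=1  182^1=182  182^2=38  182^3=159  182^4=46  182^5=217
  182^6=117  182^7=91  182^8=19  182^9=196  182^10=23  182^11=225
  182^12=175  182^13=162  182^14=126  182^15=98  182^16=128  182^17=229
  182^18=204
So 182^18 ≡ 204 (mod 233), giving x = 18.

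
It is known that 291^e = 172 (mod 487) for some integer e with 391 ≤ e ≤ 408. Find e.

Compute 291^391 mod 487 = 28, then multiply by 291 repeatedly:
  291^391=28  291^392=356  291^393=352  291^394=162  291^395=390
  291^396=19  291^397=172
Found 172 at exponent 397.

397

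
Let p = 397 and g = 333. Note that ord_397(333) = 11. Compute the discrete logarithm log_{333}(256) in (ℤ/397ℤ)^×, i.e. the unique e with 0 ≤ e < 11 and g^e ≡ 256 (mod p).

Successive powers of 333 modulo 397:
  333^0=1  333^1=333  333^2=126  333^3=273  333^4=393  333^5=256
So 333^5 ≡ 256 (mod 397), giving e = 5.

5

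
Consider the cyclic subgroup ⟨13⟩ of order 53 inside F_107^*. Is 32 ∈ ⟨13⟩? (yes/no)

32 ∈ ⟨13⟩ iff 32^53 ≡ 1 (mod 107), since |⟨13⟩| = 53.
32^53 mod 107 = 106.
Since 106 ≠ 1, 32 does not lie in the subgroup.

no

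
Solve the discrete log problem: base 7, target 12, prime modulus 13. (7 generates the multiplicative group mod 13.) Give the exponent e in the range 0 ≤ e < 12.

6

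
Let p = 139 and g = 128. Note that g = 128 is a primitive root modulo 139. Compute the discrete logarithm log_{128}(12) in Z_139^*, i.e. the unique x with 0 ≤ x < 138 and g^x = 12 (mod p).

85

Baby-step giant-step with m = ceil(sqrt(138)) = 12.
Baby table (128^j mod 139 for j=0..11):
  0:1  1:128  2:121  3:59  4:46  5:50  6:6  7:73
  8:31  9:76  10:137  11:22
Giant step factor: 128^(-12) ≡ 112 (mod 139).
Scan 12·112^i mod 139 for i = 0, 1, …:
  i=0: 12   i=1: 93   i=2: 130   i=3: 104
  i=4: 111   i=5: 61   i=6: 21   i=7: 128
Match at i=7, j=1: x = 7·12 + 1 = 85.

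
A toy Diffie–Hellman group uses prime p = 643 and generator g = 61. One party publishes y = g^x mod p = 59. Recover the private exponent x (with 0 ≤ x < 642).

Baby-step giant-step with m = ceil(sqrt(642)) = 26.
Baby table (61^j mod 643 for j=0..25):
  0:1  1:61  2:506  3:2  4:122  5:369  6:4  7:244
  8:95  9:8  10:488  11:190  12:16  13:333  14:380  15:32
  16:23  17:117  18:64  19:46  20:234  21:128  22:92  23:468
  24:256  25:184
Giant step factor: 61^(-26) ≡ 564 (mod 643).
Scan 59·564^i mod 643 for i = 0, 1, …:
  i=0: 59   i=1: 483   i=2: 423   i=3: 19
  i=4: 428   i=5: 267   i=6: 126   i=7: 334
  i=8: 620   i=9: 531     …   i=19: 543
  i=20: 184
Match at i=20, j=25: x = 20·26 + 25 = 545.

545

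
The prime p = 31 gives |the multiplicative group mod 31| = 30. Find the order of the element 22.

30

The order of 22 must divide p − 1 = 30 = 2 · 3 · 5.
Divisors: 1, 2, 3, 5, 6, 10, 15, 30.
Check each in increasing order: 22^1 ≡ 22;  22^2 ≡ 19;  22^3 ≡ 15;  22^5 ≡ 6;  22^6 ≡ 8;  22^10 ≡ 5;  22^15 ≡ 30;  22^30 ≡ 1.
Smallest exponent giving 1 is 30.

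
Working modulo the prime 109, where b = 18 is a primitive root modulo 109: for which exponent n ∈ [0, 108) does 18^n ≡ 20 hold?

26

Baby-step giant-step with m = ceil(sqrt(108)) = 11.
Baby table (18^j mod 109 for j=0..10):
  0:1  1:18  2:106  3:55  4:9  5:53  6:82  7:59
  8:81  9:41  10:84
Giant step factor: 18^(-11) ≡ 70 (mod 109).
Scan 20·70^i mod 109 for i = 0, 1, …:
  i=0: 20   i=1: 92   i=2: 9
Match at i=2, j=4: n = 2·11 + 4 = 26.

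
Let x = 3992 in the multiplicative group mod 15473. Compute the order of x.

3868

The order of 3992 must divide p − 1 = 15472 = 2^4 · 967.
Divisors: 1, 2, 4, 8, 16, 967, 1934, 3868, 7736, 15472.
Check each in increasing order: 3992^1 ≡ 3992;  3992^2 ≡ 14347;  3992^4 ≡ 14563;  3992^8 ≡ 8031;  3992^16 ≡ 5497;  3992^967 ≡ 6846;  3992^1934 ≡ 15472;  3992^3868 ≡ 1.
Smallest exponent giving 1 is 3868.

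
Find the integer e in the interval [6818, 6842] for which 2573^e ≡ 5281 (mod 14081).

Compute 2573^6818 mod 14081 = 1696, then multiply by 2573 repeatedly:
  2573^6818=1696  2573^6819=12779  2573^6820=1232  2573^6821=1711  2573^6822=9131
  2573^6823=6955  2573^6824=12345  2573^6825=11030  2573^6826=6975  2573^6827=7481
  2573^6828=13967  2573^6829=2379  2573^6830=10013  2573^6831=9300  2573^6832=5281
Found 5281 at exponent 6832.

6832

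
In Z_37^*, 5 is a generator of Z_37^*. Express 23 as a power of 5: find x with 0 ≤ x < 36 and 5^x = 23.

Successive powers of 5 modulo 37:
  5^0=1  5^1=5  5^2=25  5^3=14  5^4=33  5^5=17
  5^6=11  5^7=18  5^8=16  5^9=6  5^10=30  5^11=2
  5^12=10  5^13=13  5^14=28  5^15=29  5^16=34  5^17=22
  5^18=36  5^19=32  5^20=12  5^21=23
So 5^21 ≡ 23 (mod 37), giving x = 21.

21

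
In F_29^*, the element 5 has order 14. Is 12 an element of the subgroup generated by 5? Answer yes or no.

⟨5⟩ has order 14; its elements mod 29 are {1, 4, 5, 6, 7, 9, 13, 16, 20, 22, 23, 24, 25, 28}.
12 is not in this set.

no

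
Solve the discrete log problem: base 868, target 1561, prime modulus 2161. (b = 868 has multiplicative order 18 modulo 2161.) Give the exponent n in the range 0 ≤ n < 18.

17

Successive powers of 868 modulo 2161:
  868^0=1  868^1=868  868^2=1396  868^3=1568  868^4=1755  868^5=1996
  868^6=1567  868^7=887  868^8=600  868^9=2160  868^10=1293  868^11=765
  868^12=593  868^13=406  868^14=165  868^15=594  868^16=1274  868^17=1561
So 868^17 ≡ 1561 (mod 2161), giving n = 17.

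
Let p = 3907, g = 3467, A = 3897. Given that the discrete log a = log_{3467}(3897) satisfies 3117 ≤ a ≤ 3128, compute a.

Compute 3467^3117 mod 3907 = 3485, then multiply by 3467 repeatedly:
  3467^3117=3485  3467^3118=2051  3467^3119=77  3467^3120=1283  3467^3121=1995
  3467^3122=1275  3467^3123=1608  3467^3124=3554  3467^3125=2947  3467^3126=444
  3467^3127=3897
Found 3897 at exponent 3127.

3127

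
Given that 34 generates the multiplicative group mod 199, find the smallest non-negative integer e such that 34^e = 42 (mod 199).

Baby-step giant-step with m = ceil(sqrt(198)) = 15.
Baby table (34^j mod 199 for j=0..14):
  0:1  1:34  2:161  3:101  4:51  5:142  6:52  7:176
  8:14  9:78  10:65  11:21  12:117  13:197  14:131
Giant step factor: 34^(-15) ≡ 55 (mod 199).
Scan 42·55^i mod 199 for i = 0, 1, …:
  i=0: 42   i=1: 121   i=2: 88   i=3: 64
  i=4: 137   i=5: 172   i=6: 107   i=7: 114
  i=8: 101
Match at i=8, j=3: e = 8·15 + 3 = 123.

123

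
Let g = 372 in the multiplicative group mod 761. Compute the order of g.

The order of 372 must divide p − 1 = 760 = 2^3 · 5 · 19.
Divisors: 1, 2, 4, 5, 8, 10, 19, 20, 38, 40, 76, 95, 152, 190, 380, 760.
Check each in increasing order: 372^1 ≡ 372;  372^2 ≡ 643;  372^4 ≡ 226;  372^5 ≡ 362;  372^8 ≡ 89;  372^10 ≡ 152;  372^19 ≡ 684;  372^20 ≡ 274;  372^38 ≡ 602;  372^40 ≡ 498;  372^76 ≡ 168;  372^95 ≡ 1.
Smallest exponent giving 1 is 95.

95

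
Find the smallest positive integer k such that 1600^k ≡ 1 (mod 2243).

1121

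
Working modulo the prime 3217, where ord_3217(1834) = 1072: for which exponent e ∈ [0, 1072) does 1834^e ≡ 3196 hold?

10

Baby-step giant-step with m = ceil(sqrt(1072)) = 33.
Baby table (1834^j mod 3217 for j=0..32):
  0:1  1:1834  2:1791  3:137  4:332  5:875  6:2684  7:446
  8:846  9:970  10:3196  11:90  12:993  13:340  14:2679  15:927
  16:1542  17:285  18:1536  19:2149  20:441  21:1327  22:1666  23:2511
  24:1647  25:3052  26:3005  27:449  28:3131  29:3126  30:390  31:1086
  32:401
Giant step factor: 1834^(-33) ≡ 2407 (mod 3217).
Scan 3196·2407^i mod 3217 for i = 0, 1, …:
  i=0: 3196
Match at i=0, j=10: e = 0·33 + 10 = 10.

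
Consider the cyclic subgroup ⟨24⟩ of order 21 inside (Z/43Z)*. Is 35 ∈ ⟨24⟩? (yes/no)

yes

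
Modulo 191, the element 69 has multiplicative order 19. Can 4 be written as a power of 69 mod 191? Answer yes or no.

no

⟨69⟩ has order 19; its elements mod 191 are {1, 5, 6, 25, 30, 32, 36, 52, 69, 107, 121, 125, 136, 150, 153, 154, 160, 177, 180}.
4 is not in this set.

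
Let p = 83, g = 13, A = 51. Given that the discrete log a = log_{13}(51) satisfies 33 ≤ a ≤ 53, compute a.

40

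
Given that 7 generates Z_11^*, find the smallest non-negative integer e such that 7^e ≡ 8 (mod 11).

Successive powers of 7 modulo 11:
  7^0=1  7^1=7  7^2=5  7^3=2  7^4=3  7^5=10
  7^6=4  7^7=6  7^8=9  7^9=8
So 7^9 ≡ 8 (mod 11), giving e = 9.

9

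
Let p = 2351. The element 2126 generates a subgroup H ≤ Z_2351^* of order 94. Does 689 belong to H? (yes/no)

no

689 ∈ ⟨2126⟩ iff 689^94 ≡ 1 (mod 2351), since |⟨2126⟩| = 94.
689^94 mod 2351 = 1265.
Since 1265 ≠ 1, 689 does not lie in the subgroup.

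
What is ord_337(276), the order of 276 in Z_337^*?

The order of 276 must divide p − 1 = 336 = 2^4 · 3 · 7.
Divisors: 1, 2, 3, 4, 6, 7, 8, 12, 14, 16, 21, 24, 28, 42, 48, 56, 84, 112, 168, 336.
Check each in increasing order: 276^1 ≡ 276;  276^2 ≡ 14;  276^3 ≡ 157;  276^4 ≡ 196;  276^6 ≡ 48;  276^7 ≡ 105;  276^8 ≡ 335;  276^12 ≡ 282;  276^14 ≡ 241;  276^16 ≡ 4;  276^21 ≡ 30;  276^24 ≡ 329;  276^28 ≡ 117;  276^42 ≡ 226;  276^48 ≡ 64;  276^56 ≡ 209;  276^84 ≡ 189;  276^112 ≡ 208;  276^168 ≡ 336;  276^336 ≡ 1.
Smallest exponent giving 1 is 336.

336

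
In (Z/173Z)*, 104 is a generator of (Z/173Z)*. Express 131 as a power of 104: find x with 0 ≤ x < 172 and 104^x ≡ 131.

149

Baby-step giant-step with m = ceil(sqrt(172)) = 14.
Baby table (104^j mod 173 for j=0..13):
  0:1  1:104  2:90  3:18  4:142  5:63  6:151  7:134
  8:96  9:123  10:163  11:171  12:138  13:166
Giant step factor: 104^(-14) ≡ 24 (mod 173).
Scan 131·24^i mod 173 for i = 0, 1, …:
  i=0: 131   i=1: 30   i=2: 28   i=3: 153
  i=4: 39   i=5: 71   i=6: 147   i=7: 68
  i=8: 75   i=9: 70   i=10: 123
Match at i=10, j=9: x = 10·14 + 9 = 149.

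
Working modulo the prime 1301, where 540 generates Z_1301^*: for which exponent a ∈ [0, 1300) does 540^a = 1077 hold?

1248

Baby-step giant-step with m = ceil(sqrt(1300)) = 37.
Baby table (540^j mod 1301 for j=0..36):
  0:1  1:540  2:176  3:67  4:1053  5:83  6:586  7:297
  8:357  9:232  10:384  11:501  12:1233  13:1009  14:1042  15:648
  16:1252  17:861  18:483  19:620  20:443  21:1137  22:1209  23:1059
  24:721  25:341  26:699  27:170  28:730  29:1298  30:982  31:773
  32:1100  33:744  34:1052  35:844  36:410
Giant step factor: 540^(-37) ≡ 560 (mod 1301).
Scan 1077·560^i mod 1301 for i = 0, 1, …:
  i=0: 1077   i=1: 757   i=2: 1095   i=3: 429
  i=4: 856   i=5: 592   i=6: 1066   i=7: 1102
  i=8: 446   i=9: 1269     …   i=32: 70
  i=33: 170
Match at i=33, j=27: a = 33·37 + 27 = 1248.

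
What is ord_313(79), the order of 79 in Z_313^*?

26

The order of 79 must divide p − 1 = 312 = 2^3 · 3 · 13.
Divisors: 1, 2, 3, 4, 6, 8, 12, 13, 24, 26, 39, 52, 78, 104, 156, 312.
Check each in increasing order: 79^1 ≡ 79;  79^2 ≡ 294;  79^3 ≡ 64;  79^4 ≡ 48;  79^6 ≡ 27;  79^8 ≡ 113;  79^12 ≡ 103;  79^13 ≡ 312;  79^24 ≡ 280;  79^26 ≡ 1.
Smallest exponent giving 1 is 26.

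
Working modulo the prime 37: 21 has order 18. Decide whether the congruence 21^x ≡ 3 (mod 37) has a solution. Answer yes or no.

3 ∈ ⟨21⟩ iff 3^18 ≡ 1 (mod 37), since |⟨21⟩| = 18.
3^18 mod 37 = 1.
Since 1 = 1, 3 lies in the subgroup.

yes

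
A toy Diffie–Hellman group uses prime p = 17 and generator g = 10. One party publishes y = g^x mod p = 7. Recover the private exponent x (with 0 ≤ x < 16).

9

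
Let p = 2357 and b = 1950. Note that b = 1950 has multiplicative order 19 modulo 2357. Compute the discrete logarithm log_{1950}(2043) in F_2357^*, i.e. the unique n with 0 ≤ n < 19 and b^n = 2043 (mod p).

Successive powers of 1950 modulo 2357:
  1950^0=1  1950^1=1950  1950^2=659  1950^3=485  1950^4=593  1950^5=1420
  1950^6=1882  1950^7=51  1950^8=456  1950^9=611  1950^10=1165  1950^11=1959
  1950^12=1710  1950^13=1702  1950^14=244  1950^15=2043
So 1950^15 ≡ 2043 (mod 2357), giving n = 15.

15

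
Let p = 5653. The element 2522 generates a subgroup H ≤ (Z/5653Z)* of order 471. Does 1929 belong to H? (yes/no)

1929 ∈ ⟨2522⟩ iff 1929^471 ≡ 1 (mod 5653), since |⟨2522⟩| = 471.
1929^471 mod 5653 = 310.
Since 310 ≠ 1, 1929 does not lie in the subgroup.

no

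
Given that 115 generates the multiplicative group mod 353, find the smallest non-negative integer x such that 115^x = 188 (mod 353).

Baby-step giant-step with m = ceil(sqrt(352)) = 19.
Baby table (115^j mod 353 for j=0..18):
  0:1  1:115  2:164  3:151  4:68  5:54  6:209  7:31
  8:35  9:142  10:92  11:343  12:262  13:125  14:255  15:26
  16:166  17:28  18:43
Giant step factor: 115^(-19) ≡ 118 (mod 353).
Scan 188·118^i mod 353 for i = 0, 1, …:
  i=0: 188   i=1: 298   i=2: 217   i=3: 190
  i=4: 181   i=5: 178   i=6: 177   i=7: 59
  i=8: 255
Match at i=8, j=14: x = 8·19 + 14 = 166.

166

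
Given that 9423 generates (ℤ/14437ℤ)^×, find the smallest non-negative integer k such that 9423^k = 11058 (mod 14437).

Baby-step giant-step with m = ceil(sqrt(14436)) = 121.
Baby table (9423^j mod 14437 for j=0..120):
  0:1  1:9423  2:5379  3:12447  4:1893  5:8044  6:4362  7:987
  8:3073  9:10694  10:13739  11:6018  12:13515  13:3068  14:6890  15:1281
  16:1531  17:4050  18:6159  19:13954  20:10783  21:603  22:8328  23:9649
  24:12738  25:956  26:14137  27:2752  28:3244  29:5083  30:9580  31:12216
  32:5167  33:7077  34:2068  35:11251  36:7282  37:13662  38:2297  39:3568
  40:11928  41:5499  42:2684  43:12145  44:236  45:530  46:13425  47:6781
  48:13638  49:7137  50:4405  51:1940  52:3378  53:11746  54:8516  55:5422
  56:13400  57:2198  58:9096  59:13576  60:391  61:2958  62:9824  63:1508
  64:3876  65:12375  66:1976  67:10555  68:3272  69:9061  70:1385  71:14244
  72:423  73:1317  74:8708  75:10013  76:6704  77:9917  78:11627  79:13265
  80:549  81:4781  82:7923  83:4702  84:14230  85:12871  86:12633  87:7694
  88:12385  89:9584  90:6597  91:12246  92:13554  93:9640  94:116  95:10293
  96:3173  97:152  98:3033  99:9136  100:697  101:13433  102:9980  103:13359
  104:5654  105:5112  106:8544  107:9400  108:5205  109:4226  110:4352  111:7816
  112:7031  113:1720  114:9246  115:12200  116:13206  117:7635  118:5034  119:9837
  120:8511
Giant step factor: 9423^(-121) ≡ 2079 (mod 14437).
Scan 11058·2079^i mod 14437 for i = 0, 1, …:
  i=0: 11058   i=1: 5878   i=2: 6660   i=3: 1057
  i=4: 3079   i=5: 5650   i=6: 9069   i=7: 14166
  i=8: 14071   i=9: 4247   i=10: 8506   i=11: 13086
  i=12: 6486   i=13: 236
Match at i=13, j=44: k = 13·121 + 44 = 1617.

1617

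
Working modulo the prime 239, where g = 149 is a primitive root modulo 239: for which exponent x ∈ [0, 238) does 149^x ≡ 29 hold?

206

Baby-step giant-step with m = ceil(sqrt(238)) = 16.
Baby table (149^j mod 239 for j=0..15):
  0:1  1:149  2:213  3:189  4:198  5:105  6:110  7:138
  8:8  9:236  10:31  11:78  12:150  13:123  14:163  15:148
Giant step factor: 149^(-16) ≡ 183 (mod 239).
Scan 29·183^i mod 239 for i = 0, 1, …:
  i=0: 29   i=1: 49   i=2: 124   i=3: 226
  i=4: 11   i=5: 101   i=6: 80   i=7: 61
  i=8: 169   i=9: 96   i=10: 121   i=11: 155
  i=12: 163
Match at i=12, j=14: x = 12·16 + 14 = 206.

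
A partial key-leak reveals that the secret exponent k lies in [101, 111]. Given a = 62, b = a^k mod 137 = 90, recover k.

Compute 62^101 mod 137 = 90, then multiply by 62 repeatedly:
  62^101=90
Found 90 at exponent 101.

101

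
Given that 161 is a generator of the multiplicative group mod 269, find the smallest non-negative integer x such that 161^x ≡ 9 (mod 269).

Baby-step giant-step with m = ceil(sqrt(268)) = 17.
Baby table (161^j mod 269 for j=0..16):
  0:1  1:161  2:97  3:15  4:263  5:110  6:225  7:179
  8:36  9:147  10:264  11:2  12:53  13:194  14:30  15:257
  16:220
Giant step factor: 161^(-17) ≡ 162 (mod 269).
Scan 9·162^i mod 269 for i = 0, 1, …:
  i=0: 9   i=1: 113   i=2: 14   i=3: 116
  i=4: 231   i=5: 31   i=6: 180   i=7: 108
  i=8: 11   i=9: 168     …   i=13: 8
  i=14: 220
Match at i=14, j=16: x = 14·17 + 16 = 254.

254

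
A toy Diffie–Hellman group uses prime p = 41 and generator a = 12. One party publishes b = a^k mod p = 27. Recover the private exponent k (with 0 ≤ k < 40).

Successive powers of 12 modulo 41:
  12^0=1  12^1=12  12^2=21  12^3=6  12^4=31  12^5=3
  12^6=36  12^7=22  12^8=18  12^9=11  12^10=9  12^11=26
  12^12=25  12^13=13  12^14=33  12^15=27
So 12^15 ≡ 27 (mod 41), giving k = 15.

15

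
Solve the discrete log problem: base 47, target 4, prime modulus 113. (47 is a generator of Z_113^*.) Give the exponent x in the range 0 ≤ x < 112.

8

Baby-step giant-step with m = ceil(sqrt(112)) = 11.
Baby table (47^j mod 113 for j=0..10):
  0:1  1:47  2:62  3:89  4:2  5:94  6:11  7:65
  8:4  9:75  10:22
Giant step factor: 47^(-11) ≡ 20 (mod 113).
Scan 4·20^i mod 113 for i = 0, 1, …:
  i=0: 4
Match at i=0, j=8: x = 0·11 + 8 = 8.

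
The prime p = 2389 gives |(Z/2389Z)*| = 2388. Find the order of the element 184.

597

The order of 184 must divide p − 1 = 2388 = 2^2 · 3 · 199.
Divisors: 1, 2, 3, 4, 6, 12, 199, 398, 597, 796, 1194, 2388.
Check each in increasing order: 184^1 ≡ 184;  184^2 ≡ 410;  184^3 ≡ 1381;  184^4 ≡ 870;  184^6 ≡ 739;  184^12 ≡ 1429;  184^199 ≡ 689;  184^398 ≡ 1699;  184^597 ≡ 1.
Smallest exponent giving 1 is 597.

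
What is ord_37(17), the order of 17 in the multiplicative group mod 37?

The order of 17 must divide p − 1 = 36 = 2^2 · 3^2.
Divisors: 1, 2, 3, 4, 6, 9, 12, 18, 36.
Check each in increasing order: 17^1 ≡ 17;  17^2 ≡ 30;  17^3 ≡ 29;  17^4 ≡ 12;  17^6 ≡ 27;  17^9 ≡ 6;  17^12 ≡ 26;  17^18 ≡ 36;  17^36 ≡ 1.
Smallest exponent giving 1 is 36.

36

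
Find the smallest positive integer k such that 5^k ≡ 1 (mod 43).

The order of 5 must divide p − 1 = 42 = 2 · 3 · 7.
Divisors: 1, 2, 3, 6, 7, 14, 21, 42.
Check each in increasing order: 5^1 ≡ 5;  5^2 ≡ 25;  5^3 ≡ 39;  5^6 ≡ 16;  5^7 ≡ 37;  5^14 ≡ 36;  5^21 ≡ 42;  5^42 ≡ 1.
Smallest exponent giving 1 is 42.

42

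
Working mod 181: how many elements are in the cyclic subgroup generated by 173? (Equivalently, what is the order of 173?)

The order of 173 must divide p − 1 = 180 = 2^2 · 3^2 · 5.
Divisors: 1, 2, 3, 4, 5, 6, 9, 10, 12, 15, 18, 20, 30, 36, 45, 60, 90, 180.
Check each in increasing order: 173^1 ≡ 173;  173^2 ≡ 64;  173^3 ≡ 31;  173^4 ≡ 114;  173^5 ≡ 174;  173^6 ≡ 56;  173^9 ≡ 107;  173^10 ≡ 49;  173^12 ≡ 59;  173^15 ≡ 19;  173^18 ≡ 46;  173^20 ≡ 48;  173^30 ≡ 180;  173^36 ≡ 125;  173^45 ≡ 162;  173^60 ≡ 1.
Smallest exponent giving 1 is 60.

60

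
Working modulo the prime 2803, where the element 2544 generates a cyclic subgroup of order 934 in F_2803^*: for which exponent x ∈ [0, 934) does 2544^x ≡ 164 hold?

Baby-step giant-step with m = ceil(sqrt(934)) = 31.
Baby table (2544^j mod 2803 for j=0..30):
  0:1  1:2544  2:2612  3:1818  4:42  5:334  6:387  7:675
  8:1764  9:13  10:2239  11:320  12:1210  13:546  14:1539  15:2228
  16:366  17:508  18:169  19:1077  20:1357  21:1715  22:1492  23:386
  24:934  25:1955  26:998  27:2197  28:2789  29:823  30:2674
Giant step factor: 2544^(-31) ≡ 1769 (mod 2803).
Scan 164·1769^i mod 2803 for i = 0, 1, …:
  i=0: 164   i=1: 1407   i=2: 2722   i=3: 2467
  i=4: 2655   i=5: 1670   i=6: 2671   i=7: 1944
  i=8: 2458   i=9: 749   i=10: 1965   i=11: 365
  i=12: 995   i=13: 2674
Match at i=13, j=30: x = 13·31 + 30 = 433.

433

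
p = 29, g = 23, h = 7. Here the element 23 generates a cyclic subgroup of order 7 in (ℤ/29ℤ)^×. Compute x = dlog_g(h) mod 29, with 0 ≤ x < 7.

2

Successive powers of 23 modulo 29:
  23^0=1  23^1=23  23^2=7
So 23^2 ≡ 7 (mod 29), giving x = 2.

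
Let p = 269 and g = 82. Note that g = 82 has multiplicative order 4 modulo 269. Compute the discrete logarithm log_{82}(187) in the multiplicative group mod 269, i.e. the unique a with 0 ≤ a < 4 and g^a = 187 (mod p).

3

Successive powers of 82 modulo 269:
  82^0=1  82^1=82  82^2=268  82^3=187
So 82^3 ≡ 187 (mod 269), giving a = 3.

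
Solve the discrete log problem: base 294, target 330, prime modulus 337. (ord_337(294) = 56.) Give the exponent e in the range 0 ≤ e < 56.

17

Baby-step giant-step with m = ceil(sqrt(56)) = 8.
Baby table (294^j mod 337 for j=0..7):
  0:1  1:294  2:164  3:25  4:273  5:56  6:288  7:85
Giant step factor: 294^(-8) ≡ 175 (mod 337).
Scan 330·175^i mod 337 for i = 0, 1, …:
  i=0: 330   i=1: 123   i=2: 294
Match at i=2, j=1: e = 2·8 + 1 = 17.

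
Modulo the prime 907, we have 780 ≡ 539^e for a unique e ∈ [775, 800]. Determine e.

784

Compute 539^775 mod 907 = 489, then multiply by 539 repeatedly:
  539^775=489  539^776=541  539^777=452  539^778=552  539^779=32
  539^780=15  539^781=829  539^782=587  539^783=757  539^784=780
Found 780 at exponent 784.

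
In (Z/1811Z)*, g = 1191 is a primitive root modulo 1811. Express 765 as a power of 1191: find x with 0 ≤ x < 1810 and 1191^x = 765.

328

Baby-step giant-step with m = ceil(sqrt(1810)) = 43.
Baby table (1191^j mod 1811 for j=0..42):
  0:1  1:1191  2:468  3:1411  4:1704  5:1144  6:632  7:1147
  8:583  9:740  10:1194  11:419  12:1004  13:504  14:823  15:442
  16:1232  17:402  18:678  19:1603  20:379  21:450  22:1705  23:524
  24:1100  25:747  26:476  27:73  28:15  29:1566  30:1587  31:1244
  32:206  33:861  34:425  35:906  36:1501  37:234  38:1611  39:852
  40:572  41:316  42:1479
Giant step factor: 1191^(-43) ≡ 292 (mod 1811).
Scan 765·292^i mod 1811 for i = 0, 1, …:
  i=0: 765   i=1: 627   i=2: 173   i=3: 1619
  i=4: 77   i=5: 752   i=6: 453   i=7: 73
Match at i=7, j=27: x = 7·43 + 27 = 328.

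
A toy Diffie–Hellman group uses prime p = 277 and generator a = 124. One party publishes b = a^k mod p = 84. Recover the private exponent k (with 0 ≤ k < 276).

12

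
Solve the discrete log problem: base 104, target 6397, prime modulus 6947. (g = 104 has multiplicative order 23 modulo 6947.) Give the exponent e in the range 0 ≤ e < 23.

3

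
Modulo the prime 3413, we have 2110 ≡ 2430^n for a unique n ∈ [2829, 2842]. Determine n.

2834

Compute 2430^2829 mod 3413 = 2749, then multiply by 2430 repeatedly:
  2430^2829=2749  2430^2830=829  2430^2831=800  2430^2832=2003  2430^2833=352
  2430^2834=2110
Found 2110 at exponent 2834.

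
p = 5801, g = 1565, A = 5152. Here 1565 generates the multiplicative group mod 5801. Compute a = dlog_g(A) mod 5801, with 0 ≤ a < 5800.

Baby-step giant-step with m = ceil(sqrt(5800)) = 77.
Baby table (1565^j mod 5801 for j=0..76):
  0:1  1:1565  2:1203  3:3171  4:2760  5:3456  6:2108  7:4052
  8:887  9:1716  10:5478  11:4993  12:98  13:2544  14:1874  15:3305
  16:3634  17:2230  18:3549  19:2628  20:5712  21:5740  22:3152  23:2030
  24:3803  25:5670  26:3821  27:4835  28:2271  29:3903  30:5543  31:2300
  32:2880  33:5624  34:1443  35:1706  36:1430  37:4565  38:3194  39:3949
  40:2120  41:5429  42:3721  43:4962  44:3792  45:57  46:2190  47:4760
  48:916  49:693  50:5559  51:4136  52:4725  53:4151  54:4996  55:4793
  56:352  57:5586  58:5784  59:2400  60:2753  61:4103  62:5289  63:5059
  64:4771  65:728  66:2324  67:5634  68:5491  69:2134  70:4135  71:3160
  72:2948  73:1825  74:2033  75:2697  76:3478
Giant step factor: 1565^(-77) ≡ 3145 (mod 5801).
Scan 5152·3145^i mod 5801 for i = 0, 1, …:
  i=0: 5152   i=1: 847   i=2: 1156   i=3: 4194
  i=4: 4457   i=5: 2049   i=6: 4995   i=7: 167
  i=8: 3125   i=9: 1231     …   i=44: 5408
  i=45: 5429
Match at i=45, j=41: a = 45·77 + 41 = 3506.

3506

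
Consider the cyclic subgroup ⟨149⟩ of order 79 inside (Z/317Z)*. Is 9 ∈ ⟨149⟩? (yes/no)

9 ∈ ⟨149⟩ iff 9^79 ≡ 1 (mod 317), since |⟨149⟩| = 79.
9^79 mod 317 = 316.
Since 316 ≠ 1, 9 does not lie in the subgroup.

no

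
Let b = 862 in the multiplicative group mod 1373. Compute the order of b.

1372

The order of 862 must divide p − 1 = 1372 = 2^2 · 7^3.
Divisors: 1, 2, 4, 7, 14, 28, 49, 98, 196, 343, 686, 1372.
Check each in increasing order: 862^1 ≡ 862;  862^2 ≡ 251;  862^4 ≡ 1216;  862^7 ≡ 559;  862^14 ≡ 810;  862^28 ≡ 1179;  862^49 ≡ 534;  862^98 ≡ 945;  862^196 ≡ 575;  862^343 ≡ 668;  862^686 ≡ 1372;  862^1372 ≡ 1.
Smallest exponent giving 1 is 1372.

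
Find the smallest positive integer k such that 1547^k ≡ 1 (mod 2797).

2796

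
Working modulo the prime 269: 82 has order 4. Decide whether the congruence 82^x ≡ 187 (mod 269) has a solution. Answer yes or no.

187 ∈ ⟨82⟩ iff 187^4 ≡ 1 (mod 269), since |⟨82⟩| = 4.
187^4 mod 269 = 1.
Since 1 = 1, 187 lies in the subgroup.

yes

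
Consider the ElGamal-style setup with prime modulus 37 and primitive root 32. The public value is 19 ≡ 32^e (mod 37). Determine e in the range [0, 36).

7

Successive powers of 32 modulo 37:
  32^0=1  32^1=32  32^2=25  32^3=23  32^4=33  32^5=20
  32^6=11  32^7=19
So 32^7 ≡ 19 (mod 37), giving e = 7.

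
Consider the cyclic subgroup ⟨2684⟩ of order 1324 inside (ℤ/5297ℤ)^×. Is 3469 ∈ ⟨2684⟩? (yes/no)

3469 ∈ ⟨2684⟩ iff 3469^1324 ≡ 1 (mod 5297), since |⟨2684⟩| = 1324.
3469^1324 mod 5297 = 2984.
Since 2984 ≠ 1, 3469 does not lie in the subgroup.

no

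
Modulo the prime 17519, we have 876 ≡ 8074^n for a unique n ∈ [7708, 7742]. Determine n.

Compute 8074^7708 mod 17519 = 12070, then multiply by 8074 repeatedly:
  8074^7708=12070  8074^7709=12502  8074^7710=14189  8074^7711=5245  8074^7712=4707
  8074^7713=5607  8074^7714=1822  8074^7715=12387  8074^7716=14186  8074^7717=16061
  8074^7718=876
Found 876 at exponent 7718.

7718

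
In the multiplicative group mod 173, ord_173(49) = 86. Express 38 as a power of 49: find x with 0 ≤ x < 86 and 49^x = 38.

21

Baby-step giant-step with m = ceil(sqrt(86)) = 10.
Baby table (49^j mod 173 for j=0..9):
  0:1  1:49  2:152  3:9  4:95  5:157  6:81  7:163
  8:29  9:37
Giant step factor: 49^(-10) ≡ 148 (mod 173).
Scan 38·148^i mod 173 for i = 0, 1, …:
  i=0: 38   i=1: 88   i=2: 49
Match at i=2, j=1: x = 2·10 + 1 = 21.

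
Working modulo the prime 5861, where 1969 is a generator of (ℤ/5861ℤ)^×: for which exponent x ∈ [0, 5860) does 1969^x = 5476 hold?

Baby-step giant-step with m = ceil(sqrt(5860)) = 77.
Baby table (1969^j mod 5861 for j=0..76):
  0:1  1:1969  2:2840  3:566  4:864  5:1526  6:3862  7:2561
  8:2149  9:5600  10:1859  11:3107  12:4660  13:3075  14:262  15:110
  16:5594  17:1767  18:3650  19:1264  20:3752  21:2828  22:382  23:1950
  24:595  25:5216  26:1832  27:2693  28:4173  29:5376  30:378  31:5796
  32:957  33:2952  34:4237  35:2450  36:447  37:993  38:3504  39:979
  40:5243  41:2246  42:3180  43:1872  44:5260  45:553  46:4572  47:5633
  48:2365  49:3051  50:5755  51:2282  52:3732  53:4475  54:2192  55:2352
  56:898  57:4001  58:785  59:4222  60:2220  61:4735  62:4225  63:2266
  64:1533  65:62  66:4858  67:250  68:5787  69:819  70:836  71:5004
  72:535  73:4296  74:1401  75:3899  76:5082
Giant step factor: 1969^(-77) ≡ 1009 (mod 5861).
Scan 5476·1009^i mod 5861 for i = 0, 1, …:
  i=0: 5476   i=1: 4222
Match at i=1, j=59: x = 1·77 + 59 = 136.

136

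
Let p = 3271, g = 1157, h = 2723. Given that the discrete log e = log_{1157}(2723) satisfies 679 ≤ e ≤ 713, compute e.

693

Compute 1157^679 mod 3271 = 2417, then multiply by 1157 repeatedly:
  1157^679=2417  1157^680=3035  1157^681=1712  1157^682=1829  1157^683=3087
  1157^684=2998  1157^685=1426  1157^686=1298  1157^687=397  1157^688=1389
  1157^689=1012  1157^690=3137  1157^691=1970  1157^692=2674  1157^693=2723
Found 2723 at exponent 693.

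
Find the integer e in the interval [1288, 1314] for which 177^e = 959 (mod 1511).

Compute 177^1288 mod 1511 = 1296, then multiply by 177 repeatedly:
  177^1288=1296  177^1289=1231  177^1290=303  177^1291=746  177^1292=585
  177^1293=797  177^1294=546  177^1295=1449  177^1296=1114  177^1297=748
  177^1298=939  177^1299=1504  177^1300=272  177^1301=1303  177^1302=959
Found 959 at exponent 1302.

1302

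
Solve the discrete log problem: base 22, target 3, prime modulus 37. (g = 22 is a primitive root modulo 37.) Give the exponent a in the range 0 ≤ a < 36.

Successive powers of 22 modulo 37:
  22^0=1  22^1=22  22^2=3
So 22^2 ≡ 3 (mod 37), giving a = 2.

2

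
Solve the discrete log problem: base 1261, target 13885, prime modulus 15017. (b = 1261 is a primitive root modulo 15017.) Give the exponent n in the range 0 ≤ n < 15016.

Baby-step giant-step with m = ceil(sqrt(15016)) = 123.
Baby table (1261^j mod 15017 for j=0..122):
  0:1  1:1261  2:13336  3:12673  4:2565  5:5810  6:13131  7:9457
  8:1779  9:5786  10:12901  11:4750  12:12984  13:4294  14:8614  15:4963
  16:11271  17:6649  18:4903  19:10696  20:2390  21:10390  22:6966  23:14198
  24:3414  25:10192  26:12577  27:1645  28:1999  29:12900  30:3489  31:14665
  32:6638  33:6049  34:14170  35:13157  36:12209  37:3124  38:4910  39:4506
  40:5640  41:8999  42:9904  43:9817  44:5229  45:1306  46:10013  47:12113
  48:2204  49:1099  50:4275  51:14689  52:6868  53:10756  54:2965  55:14649
  56:1479  57:2911  58:6623  59:2151  60:9351  61:3266  62:3768  63:6076
  64:3166  65:12821  66:8989  67:12311  68:11610  69:13652  70:5690  71:11981
  72:939  73:12753  74:13343  75:6483  76:5815  77:4419  78:1052  79:5076
  80:3594  81:11917  82:10337  83:201  84:13189  85:7510  86:9400  87:4987
  88:11501  89:11356  90:8715  91:12188  92:6677  93:10177  94:8679  95:11843
  96:7125  97:4459  98:6441  99:12921  100:14953  101:9398  102:2465  103:14863
  104:1027  105:3585  106:568  107:10449  108:6280  109:5121  110:271  111:11357
  112:9976  113:10507  114:4333  115:12742  116:14489  117:9957  118:1565  119:6238
  120:12227  121:10805  122:4686
Giant step factor: 1261^(-123) ≡ 3715 (mod 15017).
Scan 13885·3715^i mod 15017 for i = 0, 1, …:
  i=0: 13885   i=1: 14397   i=2: 9318   i=3: 2185
  i=4: 8095   i=5: 8891   i=6: 7682   i=7: 6330
  i=8: 14345   i=9: 11359     …   i=50: 1578
  i=51: 5640
Match at i=51, j=40: n = 51·123 + 40 = 6313.

6313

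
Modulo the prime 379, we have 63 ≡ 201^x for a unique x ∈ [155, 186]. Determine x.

Compute 201^155 mod 379 = 276, then multiply by 201 repeatedly:
  201^155=276  201^156=142  201^157=117  201^158=19  201^159=29
  201^160=144  201^161=140  201^162=94  201^163=323  201^164=114
  201^165=174  201^166=106  201^167=82  201^168=185  201^169=43
  201^170=305  201^171=286  201^172=257  201^173=113  201^174=352
  201^175=258  201^176=314  201^177=200  201^178=26  201^179=299
  201^180=217  201^181=32  201^182=368  201^183=63
Found 63 at exponent 183.

183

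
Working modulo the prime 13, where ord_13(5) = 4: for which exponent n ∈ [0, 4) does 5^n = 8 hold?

3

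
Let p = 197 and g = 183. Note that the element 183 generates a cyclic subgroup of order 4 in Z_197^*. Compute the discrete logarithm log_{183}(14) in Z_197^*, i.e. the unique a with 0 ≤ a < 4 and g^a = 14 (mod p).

3

Successive powers of 183 modulo 197:
  183^0=1  183^1=183  183^2=196  183^3=14
So 183^3 ≡ 14 (mod 197), giving a = 3.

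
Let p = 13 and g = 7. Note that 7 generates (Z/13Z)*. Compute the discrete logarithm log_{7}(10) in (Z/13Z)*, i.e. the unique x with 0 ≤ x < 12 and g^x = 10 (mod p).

2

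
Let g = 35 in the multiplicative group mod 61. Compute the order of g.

60

The order of 35 must divide p − 1 = 60 = 2^2 · 3 · 5.
Divisors: 1, 2, 3, 4, 5, 6, 10, 12, 15, 20, 30, 60.
Check each in increasing order: 35^1 ≡ 35;  35^2 ≡ 5;  35^3 ≡ 53;  35^4 ≡ 25;  35^5 ≡ 21;  35^6 ≡ 3;  35^10 ≡ 14;  35^12 ≡ 9;  35^15 ≡ 50;  35^20 ≡ 13;  35^30 ≡ 60;  35^60 ≡ 1.
Smallest exponent giving 1 is 60.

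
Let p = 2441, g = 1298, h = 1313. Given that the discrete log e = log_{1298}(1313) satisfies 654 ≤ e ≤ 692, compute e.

Compute 1298^654 mod 2441 = 1850, then multiply by 1298 repeatedly:
  1298^654=1850  1298^655=1797  1298^656=1351  1298^657=960  1298^658=1170
  1298^659=358  1298^660=894  1298^661=937  1298^662=608  1298^663=741
  1298^664=64  1298^665=78  1298^666=1163  1298^667=1036  1298^668=2178
  1298^669=366  1298^670=1514  1298^671=167  1298^672=1958  1298^673=403
  1298^674=720  1298^675=2098  1298^676=1489  1298^677=1891  1298^678=1313
Found 1313 at exponent 678.

678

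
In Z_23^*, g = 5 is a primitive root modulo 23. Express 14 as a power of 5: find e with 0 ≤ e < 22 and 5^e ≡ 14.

21

Successive powers of 5 modulo 23:
  5^0=1  5^1=5  5^2=2  5^3=10  5^4=4  5^5=20
  5^6=8  5^7=17  5^8=16  5^9=11  5^10=9  5^11=22
  5^12=18  5^13=21  5^14=13  5^15=19  5^16=3  5^17=15
  5^18=6  5^19=7  5^20=12  5^21=14
So 5^21 ≡ 14 (mod 23), giving e = 21.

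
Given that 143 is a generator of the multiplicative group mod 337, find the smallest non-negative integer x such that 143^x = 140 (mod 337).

77

Baby-step giant-step with m = ceil(sqrt(336)) = 19.
Baby table (143^j mod 337 for j=0..18):
  0:1  1:143  2:229  3:58  4:206  5:139  6:331  7:153
  8:311  9:326  10:112  11:177  12:36  13:93  14:156  15:66
  16:2  17:286  18:121
Giant step factor: 143^(-19) ≡ 276 (mod 337).
Scan 140·276^i mod 337 for i = 0, 1, …:
  i=0: 140   i=1: 222   i=2: 275   i=3: 75
  i=4: 143
Match at i=4, j=1: x = 4·19 + 1 = 77.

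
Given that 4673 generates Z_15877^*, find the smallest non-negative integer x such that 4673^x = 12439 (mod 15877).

3567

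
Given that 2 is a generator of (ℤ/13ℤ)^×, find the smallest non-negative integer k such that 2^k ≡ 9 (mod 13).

Successive powers of 2 modulo 13:
  2^0=1  2^1=2  2^2=4  2^3=8  2^4=3  2^5=6
  2^6=12  2^7=11  2^8=9
So 2^8 ≡ 9 (mod 13), giving k = 8.

8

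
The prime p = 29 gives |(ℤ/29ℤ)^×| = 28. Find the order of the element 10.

The order of 10 must divide p − 1 = 28 = 2^2 · 7.
Divisors: 1, 2, 4, 7, 14, 28.
Check each in increasing order: 10^1 ≡ 10;  10^2 ≡ 13;  10^4 ≡ 24;  10^7 ≡ 17;  10^14 ≡ 28;  10^28 ≡ 1.
Smallest exponent giving 1 is 28.

28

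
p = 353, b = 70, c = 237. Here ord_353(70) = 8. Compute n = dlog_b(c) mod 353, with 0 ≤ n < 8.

Successive powers of 70 modulo 353:
  70^0=1  70^1=70  70^2=311  70^3=237
So 70^3 ≡ 237 (mod 353), giving n = 3.

3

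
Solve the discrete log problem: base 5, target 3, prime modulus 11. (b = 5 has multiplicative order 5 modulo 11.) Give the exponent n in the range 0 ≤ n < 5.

Successive powers of 5 modulo 11:
  5^0=1  5^1=5  5^2=3
So 5^2 ≡ 3 (mod 11), giving n = 2.

2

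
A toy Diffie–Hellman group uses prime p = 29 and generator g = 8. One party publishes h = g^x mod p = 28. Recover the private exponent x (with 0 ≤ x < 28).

14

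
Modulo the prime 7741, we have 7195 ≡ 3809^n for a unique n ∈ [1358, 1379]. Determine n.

1373

Compute 3809^1358 mod 7741 = 12, then multiply by 3809 repeatedly:
  3809^1358=12  3809^1359=7003  3809^1360=6682  3809^1361=7071  3809^1362=2500
  3809^1363=1070  3809^1364=3864  3809^1365=2335  3809^1366=7347  3809^1367=1008
  3809^1368=7677  3809^1369=3936  3809^1370=5648  3809^1371=993  3809^1372=4729
  3809^1373=7195
Found 7195 at exponent 1373.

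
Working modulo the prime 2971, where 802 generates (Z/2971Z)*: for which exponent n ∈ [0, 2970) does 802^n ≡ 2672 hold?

2645

Baby-step giant-step with m = ceil(sqrt(2970)) = 55.
Baby table (802^j mod 2971 for j=0..54):
  0:1  1:802  2:1468  3:820  4:1049  5:505  6:954  7:1561
  8:1131  9:907  10:2490  11:468  12:990  13:723  14:501  15:717
  16:1631  17:822  18:2653  19:470  20:2594  21:688  22:2141  23:2815
  24:2641  25:2730  26:2804  27:2732  28:1437  29:2697  30:106  31:1824
  32:1116  33:761  34:1267  35:52  36:110  37:2061  38:1046  39:1070
  40:2492  41:2072  42:955  43:2363  44:2599  45:1727  46:568  47:973
  48:1944  49:2284  50:1632  51:1624  52:1150  53:1290  54:672
Giant step factor: 802^(-55) ≡ 2067 (mod 2971).
Scan 2672·2067^i mod 2971 for i = 0, 1, …:
  i=0: 2672   i=1: 2906   i=2: 2311   i=3: 2440
  i=4: 1693   i=5: 2564   i=6: 2495   i=7: 2480
  i=8: 1185   i=9: 1291     …   i=47: 2323
  i=48: 505
Match at i=48, j=5: n = 48·55 + 5 = 2645.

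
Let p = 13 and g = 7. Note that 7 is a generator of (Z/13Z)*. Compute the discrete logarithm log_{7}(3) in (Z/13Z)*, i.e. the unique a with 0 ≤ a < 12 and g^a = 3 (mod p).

Successive powers of 7 modulo 13:
  7^0=1  7^1=7  7^2=10  7^3=5  7^4=9  7^5=11
  7^6=12  7^7=6  7^8=3
So 7^8 ≡ 3 (mod 13), giving a = 8.

8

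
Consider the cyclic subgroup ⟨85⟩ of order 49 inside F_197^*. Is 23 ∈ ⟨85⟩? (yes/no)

yes

23 ∈ ⟨85⟩ iff 23^49 ≡ 1 (mod 197), since |⟨85⟩| = 49.
23^49 mod 197 = 1.
Since 1 = 1, 23 lies in the subgroup.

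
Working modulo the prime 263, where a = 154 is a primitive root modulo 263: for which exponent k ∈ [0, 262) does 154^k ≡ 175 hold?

161

Baby-step giant-step with m = ceil(sqrt(262)) = 17.
Baby table (154^j mod 263 for j=0..16):
  0:1  1:154  2:46  3:246  4:12  5:7  6:26  7:59
  8:144  9:84  10:49  11:182  12:150  13:219  14:62  15:80
  16:222
Giant step factor: 154^(-17) ≡ 131 (mod 263).
Scan 175·131^i mod 263 for i = 0, 1, …:
  i=0: 175   i=1: 44   i=2: 241   i=3: 11
  i=4: 126   i=5: 200   i=6: 163   i=7: 50
  i=8: 238   i=9: 144
Match at i=9, j=8: k = 9·17 + 8 = 161.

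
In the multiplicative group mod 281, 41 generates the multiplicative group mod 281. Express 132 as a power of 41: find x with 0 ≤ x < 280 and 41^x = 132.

114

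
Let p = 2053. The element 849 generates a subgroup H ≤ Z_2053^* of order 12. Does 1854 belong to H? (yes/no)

⟨849⟩ has order 12; its elements mod 2053 are {1, 197, 198, 244, 849, 960, 1093, 1204, 1809, 1855, 1856, 2052}.
1854 is not in this set.

no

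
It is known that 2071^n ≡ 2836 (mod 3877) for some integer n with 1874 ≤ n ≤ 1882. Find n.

1879

Compute 2071^1874 mod 3877 = 1942, then multiply by 2071 repeatedly:
  2071^1874=1942  2071^1875=1433  2071^1876=1838  2071^1877=3161  2071^1878=2055
  2071^1879=2836
Found 2836 at exponent 1879.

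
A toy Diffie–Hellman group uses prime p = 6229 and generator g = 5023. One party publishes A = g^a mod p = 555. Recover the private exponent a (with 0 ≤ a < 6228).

Baby-step giant-step with m = ceil(sqrt(6228)) = 79.
Baby table (5023^j mod 6229 for j=0..78):
  0:1  1:5023  2:3079  3:5439  4:5932  5:3129  6:1200  7:4157
  8:1003  9:5037  10:4882  11:4942  12:1101  13:5200  14:1403  15:2270
  16:3140  17:392  18:652  19:4771  20:1770  21:1927  22:5684  23:3225
  24:3775  25:749  26:6140  27:1441  28:45  29:1791  30:1517  31:1824
  32:5322  33:3767  34:4168  35:195  36:1532  37:2421  38:1675  39:4375
  40:5942  41:3527  42:845  43:2486  44:4262  45:5182  46:4424  47:2909
  48:4902  49:5738  50:391  51:1858  52:1692  53:2560  54:2224  55:2555
  56:2025  57:5847  58:5975  59:1103  60:2788  61:1332  62:690  63:2546
  64:421  65:3052  66:627  67:3776  68:5772  69:2990  70:651  71:5977
  72:4920  73:2717  74:5981  75:96  76:2575  77:2821  78:5137
Giant step factor: 5023^(-79) ≡ 5718 (mod 6229).
Scan 555·5718^i mod 6229 for i = 0, 1, …:
  i=0: 555   i=1: 2929   i=2: 4470   i=3: 1873
  i=4: 2163   i=5: 3469   i=6: 2606   i=7: 1340
  i=8: 450   i=9: 523     …   i=52: 3950
  i=53: 5975
Match at i=53, j=58: a = 53·79 + 58 = 4245.

4245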